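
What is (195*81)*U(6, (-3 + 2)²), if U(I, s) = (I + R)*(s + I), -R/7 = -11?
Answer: 9176895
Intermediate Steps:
R = 77 (R = -7*(-11) = 77)
U(I, s) = (77 + I)*(I + s) (U(I, s) = (I + 77)*(s + I) = (77 + I)*(I + s))
(195*81)*U(6, (-3 + 2)²) = (195*81)*(6² + 77*6 + 77*(-3 + 2)² + 6*(-3 + 2)²) = 15795*(36 + 462 + 77*(-1)² + 6*(-1)²) = 15795*(36 + 462 + 77*1 + 6*1) = 15795*(36 + 462 + 77 + 6) = 15795*581 = 9176895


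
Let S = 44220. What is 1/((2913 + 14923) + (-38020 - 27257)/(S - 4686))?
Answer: 13178/235021049 ≈ 5.6072e-5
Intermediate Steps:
1/((2913 + 14923) + (-38020 - 27257)/(S - 4686)) = 1/((2913 + 14923) + (-38020 - 27257)/(44220 - 4686)) = 1/(17836 - 65277/39534) = 1/(17836 - 65277*1/39534) = 1/(17836 - 21759/13178) = 1/(235021049/13178) = 13178/235021049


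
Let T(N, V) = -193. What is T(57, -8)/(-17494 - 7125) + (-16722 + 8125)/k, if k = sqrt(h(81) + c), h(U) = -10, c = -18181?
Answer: 193/24619 + 8597*I*sqrt(18191)/18191 ≈ 0.0078395 + 63.741*I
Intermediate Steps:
k = I*sqrt(18191) (k = sqrt(-10 - 18181) = sqrt(-18191) = I*sqrt(18191) ≈ 134.87*I)
T(57, -8)/(-17494 - 7125) + (-16722 + 8125)/k = -193/(-17494 - 7125) + (-16722 + 8125)/((I*sqrt(18191))) = -193/(-24619) - (-8597)*I*sqrt(18191)/18191 = -193*(-1/24619) + 8597*I*sqrt(18191)/18191 = 193/24619 + 8597*I*sqrt(18191)/18191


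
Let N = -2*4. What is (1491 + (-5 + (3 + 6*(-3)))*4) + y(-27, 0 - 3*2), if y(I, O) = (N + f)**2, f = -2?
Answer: 1511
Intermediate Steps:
N = -8
y(I, O) = 100 (y(I, O) = (-8 - 2)**2 = (-10)**2 = 100)
(1491 + (-5 + (3 + 6*(-3)))*4) + y(-27, 0 - 3*2) = (1491 + (-5 + (3 + 6*(-3)))*4) + 100 = (1491 + (-5 + (3 - 18))*4) + 100 = (1491 + (-5 - 15)*4) + 100 = (1491 - 20*4) + 100 = (1491 - 80) + 100 = 1411 + 100 = 1511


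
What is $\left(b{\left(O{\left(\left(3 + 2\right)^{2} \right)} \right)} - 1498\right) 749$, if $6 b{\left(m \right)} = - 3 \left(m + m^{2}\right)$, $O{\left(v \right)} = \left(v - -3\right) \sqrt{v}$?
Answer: $-8514632$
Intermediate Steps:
$O{\left(v \right)} = \sqrt{v} \left(3 + v\right)$ ($O{\left(v \right)} = \left(v + 3\right) \sqrt{v} = \left(3 + v\right) \sqrt{v} = \sqrt{v} \left(3 + v\right)$)
$b{\left(m \right)} = - \frac{m}{2} - \frac{m^{2}}{2}$ ($b{\left(m \right)} = \frac{\left(-3\right) \left(m + m^{2}\right)}{6} = \frac{- 3 m - 3 m^{2}}{6} = - \frac{m}{2} - \frac{m^{2}}{2}$)
$\left(b{\left(O{\left(\left(3 + 2\right)^{2} \right)} \right)} - 1498\right) 749 = \left(- \frac{\sqrt{\left(3 + 2\right)^{2}} \left(3 + \left(3 + 2\right)^{2}\right) \left(1 + \sqrt{\left(3 + 2\right)^{2}} \left(3 + \left(3 + 2\right)^{2}\right)\right)}{2} - 1498\right) 749 = \left(- \frac{\sqrt{5^{2}} \left(3 + 5^{2}\right) \left(1 + \sqrt{5^{2}} \left(3 + 5^{2}\right)\right)}{2} - 1498\right) 749 = \left(- \frac{\sqrt{25} \left(3 + 25\right) \left(1 + \sqrt{25} \left(3 + 25\right)\right)}{2} - 1498\right) 749 = \left(- \frac{5 \cdot 28 \left(1 + 5 \cdot 28\right)}{2} - 1498\right) 749 = \left(\left(- \frac{1}{2}\right) 140 \left(1 + 140\right) - 1498\right) 749 = \left(\left(- \frac{1}{2}\right) 140 \cdot 141 - 1498\right) 749 = \left(-9870 - 1498\right) 749 = \left(-11368\right) 749 = -8514632$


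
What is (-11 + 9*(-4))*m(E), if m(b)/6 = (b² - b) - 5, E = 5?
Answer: -4230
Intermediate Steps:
m(b) = -30 - 6*b + 6*b² (m(b) = 6*((b² - b) - 5) = 6*(-5 + b² - b) = -30 - 6*b + 6*b²)
(-11 + 9*(-4))*m(E) = (-11 + 9*(-4))*(-30 - 6*5 + 6*5²) = (-11 - 36)*(-30 - 30 + 6*25) = -47*(-30 - 30 + 150) = -47*90 = -4230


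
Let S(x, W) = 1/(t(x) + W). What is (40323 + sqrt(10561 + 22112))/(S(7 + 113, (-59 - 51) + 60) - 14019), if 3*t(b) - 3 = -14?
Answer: -2164001/752354 - 161*sqrt(32673)/2257062 ≈ -2.8892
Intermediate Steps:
t(b) = -11/3 (t(b) = 1 + (1/3)*(-14) = 1 - 14/3 = -11/3)
S(x, W) = 1/(-11/3 + W)
(40323 + sqrt(10561 + 22112))/(S(7 + 113, (-59 - 51) + 60) - 14019) = (40323 + sqrt(10561 + 22112))/(3/(-11 + 3*((-59 - 51) + 60)) - 14019) = (40323 + sqrt(32673))/(3/(-11 + 3*(-110 + 60)) - 14019) = (40323 + sqrt(32673))/(3/(-11 + 3*(-50)) - 14019) = (40323 + sqrt(32673))/(3/(-11 - 150) - 14019) = (40323 + sqrt(32673))/(3/(-161) - 14019) = (40323 + sqrt(32673))/(3*(-1/161) - 14019) = (40323 + sqrt(32673))/(-3/161 - 14019) = (40323 + sqrt(32673))/(-2257062/161) = (40323 + sqrt(32673))*(-161/2257062) = -2164001/752354 - 161*sqrt(32673)/2257062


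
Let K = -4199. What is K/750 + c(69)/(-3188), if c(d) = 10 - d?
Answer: -6671081/1195500 ≈ -5.5802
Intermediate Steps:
K/750 + c(69)/(-3188) = -4199/750 + (10 - 1*69)/(-3188) = -4199*1/750 + (10 - 69)*(-1/3188) = -4199/750 - 59*(-1/3188) = -4199/750 + 59/3188 = -6671081/1195500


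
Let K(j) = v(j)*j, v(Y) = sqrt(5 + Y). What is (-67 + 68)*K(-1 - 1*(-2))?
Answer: sqrt(6) ≈ 2.4495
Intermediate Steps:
K(j) = j*sqrt(5 + j) (K(j) = sqrt(5 + j)*j = j*sqrt(5 + j))
(-67 + 68)*K(-1 - 1*(-2)) = (-67 + 68)*((-1 - 1*(-2))*sqrt(5 + (-1 - 1*(-2)))) = 1*((-1 + 2)*sqrt(5 + (-1 + 2))) = 1*(1*sqrt(5 + 1)) = 1*(1*sqrt(6)) = 1*sqrt(6) = sqrt(6)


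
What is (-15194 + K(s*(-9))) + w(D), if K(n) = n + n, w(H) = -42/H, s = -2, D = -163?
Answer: -2470712/163 ≈ -15158.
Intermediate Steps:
K(n) = 2*n
(-15194 + K(s*(-9))) + w(D) = (-15194 + 2*(-2*(-9))) - 42/(-163) = (-15194 + 2*18) - 42*(-1/163) = (-15194 + 36) + 42/163 = -15158 + 42/163 = -2470712/163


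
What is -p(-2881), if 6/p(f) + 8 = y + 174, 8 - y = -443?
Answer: -6/617 ≈ -0.0097245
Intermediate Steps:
y = 451 (y = 8 - 1*(-443) = 8 + 443 = 451)
p(f) = 6/617 (p(f) = 6/(-8 + (451 + 174)) = 6/(-8 + 625) = 6/617)
-p(-2881) = -1*6/617 = -6/617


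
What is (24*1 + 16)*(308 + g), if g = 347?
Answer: 26200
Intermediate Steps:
(24*1 + 16)*(308 + g) = (24*1 + 16)*(308 + 347) = (24 + 16)*655 = 40*655 = 26200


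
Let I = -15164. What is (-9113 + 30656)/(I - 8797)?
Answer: -7181/7987 ≈ -0.89909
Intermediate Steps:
(-9113 + 30656)/(I - 8797) = (-9113 + 30656)/(-15164 - 8797) = 21543/(-23961) = 21543*(-1/23961) = -7181/7987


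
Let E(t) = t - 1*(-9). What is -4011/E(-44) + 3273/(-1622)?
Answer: 913041/8110 ≈ 112.58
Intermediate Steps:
E(t) = 9 + t (E(t) = t + 9 = 9 + t)
-4011/E(-44) + 3273/(-1622) = -4011/(9 - 44) + 3273/(-1622) = -4011/(-35) + 3273*(-1/1622) = -4011*(-1/35) - 3273/1622 = 573/5 - 3273/1622 = 913041/8110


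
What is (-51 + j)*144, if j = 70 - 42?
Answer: -3312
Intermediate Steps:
j = 28
(-51 + j)*144 = (-51 + 28)*144 = -23*144 = -3312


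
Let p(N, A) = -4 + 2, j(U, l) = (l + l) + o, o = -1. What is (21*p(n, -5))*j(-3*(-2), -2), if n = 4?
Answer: 210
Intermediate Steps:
j(U, l) = -1 + 2*l (j(U, l) = (l + l) - 1 = 2*l - 1 = -1 + 2*l)
p(N, A) = -2
(21*p(n, -5))*j(-3*(-2), -2) = (21*(-2))*(-1 + 2*(-2)) = -42*(-1 - 4) = -42*(-5) = 210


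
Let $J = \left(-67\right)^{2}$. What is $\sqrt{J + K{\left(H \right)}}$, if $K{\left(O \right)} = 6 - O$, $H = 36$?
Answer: $7 \sqrt{91} \approx 66.776$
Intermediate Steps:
$J = 4489$
$\sqrt{J + K{\left(H \right)}} = \sqrt{4489 + \left(6 - 36\right)} = \sqrt{4489 - 30} = \sqrt{4459} = 7 \sqrt{91}$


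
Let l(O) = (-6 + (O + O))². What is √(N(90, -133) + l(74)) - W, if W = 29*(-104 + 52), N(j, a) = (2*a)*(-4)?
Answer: 1508 + 2*√5307 ≈ 1653.7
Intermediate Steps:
N(j, a) = -8*a
l(O) = (-6 + 2*O)²
W = -1508 (W = 29*(-52) = -1508)
√(N(90, -133) + l(74)) - W = √(-8*(-133) + 4*(-3 + 74)²) - 1*(-1508) = √(1064 + 4*71²) + 1508 = √(1064 + 4*5041) + 1508 = √(1064 + 20164) + 1508 = √21228 + 1508 = 2*√5307 + 1508 = 1508 + 2*√5307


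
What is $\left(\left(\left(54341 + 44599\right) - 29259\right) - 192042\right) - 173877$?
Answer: $-296238$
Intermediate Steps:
$\left(\left(\left(54341 + 44599\right) - 29259\right) - 192042\right) - 173877 = \left(\left(98940 - 29259\right) - 192042\right) - 173877 = \left(69681 - 192042\right) - 173877 = -122361 - 173877 = -296238$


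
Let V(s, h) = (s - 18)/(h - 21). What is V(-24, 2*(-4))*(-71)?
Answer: -2982/29 ≈ -102.83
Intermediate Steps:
V(s, h) = (-18 + s)/(-21 + h)
V(-24, 2*(-4))*(-71) = ((-18 - 24)/(-21 + 2*(-4)))*(-71) = (-42/(-21 - 8))*(-71) = (-42/(-29))*(-71) = -1/29*(-42)*(-71) = (42/29)*(-71) = -2982/29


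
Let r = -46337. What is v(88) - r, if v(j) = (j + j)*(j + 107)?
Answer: 80657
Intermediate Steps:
v(j) = 2*j*(107 + j) (v(j) = (2*j)*(107 + j) = 2*j*(107 + j))
v(88) - r = 2*88*(107 + 88) - 1*(-46337) = 2*88*195 + 46337 = 34320 + 46337 = 80657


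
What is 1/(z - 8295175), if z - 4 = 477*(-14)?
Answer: -1/8301849 ≈ -1.2046e-7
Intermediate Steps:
z = -6674 (z = 4 + 477*(-14) = 4 - 6678 = -6674)
1/(z - 8295175) = 1/(-6674 - 8295175) = 1/(-8301849) = -1/8301849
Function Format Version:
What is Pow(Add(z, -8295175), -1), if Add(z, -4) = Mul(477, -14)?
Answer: Rational(-1, 8301849) ≈ -1.2046e-7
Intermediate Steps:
z = -6674 (z = Add(4, Mul(477, -14)) = Add(4, -6678) = -6674)
Pow(Add(z, -8295175), -1) = Pow(Add(-6674, -8295175), -1) = Pow(-8301849, -1) = Rational(-1, 8301849)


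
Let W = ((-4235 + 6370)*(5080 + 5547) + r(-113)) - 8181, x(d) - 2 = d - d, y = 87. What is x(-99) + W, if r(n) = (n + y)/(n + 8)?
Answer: 2381448956/105 ≈ 2.2680e+7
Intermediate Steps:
r(n) = (87 + n)/(8 + n) (r(n) = (n + 87)/(n + 8) = (87 + n)/(8 + n))
x(d) = 2 (x(d) = 2 + (d - d) = 2 + 0 = 2)
W = 2381448746/105 (W = ((-4235 + 6370)*(5080 + 5547) + (87 - 113)/(8 - 113)) - 8181 = (2135*10627 - 26/(-105)) - 8181 = (22688645 - 1/105*(-26)) - 8181 = (22688645 + 26/105) - 8181 = 2382307751/105 - 8181 = 2381448746/105 ≈ 2.2680e+7)
x(-99) + W = 2 + 2381448746/105 = 2381448956/105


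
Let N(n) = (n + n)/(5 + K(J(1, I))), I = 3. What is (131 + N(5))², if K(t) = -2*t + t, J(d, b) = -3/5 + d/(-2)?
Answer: 65464281/3721 ≈ 17593.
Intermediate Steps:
J(d, b) = -⅗ - d/2 (J(d, b) = -3*⅕ + d*(-½) = -⅗ - d/2)
K(t) = -t
N(n) = 20*n/61 (N(n) = (n + n)/(5 - (-⅗ - ½*1)) = (2*n)/(5 - (-⅗ - ½)) = (2*n)/(5 - 1*(-11/10)) = (2*n)/(5 + 11/10) = (2*n)/(61/10) = (2*n)*(10/61) = 20*n/61)
(131 + N(5))² = (131 + (20/61)*5)² = (131 + 100/61)² = (8091/61)² = 65464281/3721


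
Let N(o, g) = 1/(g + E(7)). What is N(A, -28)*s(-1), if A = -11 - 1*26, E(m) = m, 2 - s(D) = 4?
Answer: 2/21 ≈ 0.095238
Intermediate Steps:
s(D) = -2 (s(D) = 2 - 1*4 = 2 - 4 = -2)
A = -37 (A = -11 - 26 = -37)
N(o, g) = 1/(7 + g) (N(o, g) = 1/(g + 7) = 1/(7 + g))
N(A, -28)*s(-1) = -2/(7 - 28) = -2/(-21) = -1/21*(-2) = 2/21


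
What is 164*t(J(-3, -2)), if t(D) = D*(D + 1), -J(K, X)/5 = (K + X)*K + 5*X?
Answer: 98400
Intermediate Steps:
J(K, X) = -25*X - 5*K*(K + X) (J(K, X) = -5*((K + X)*K + 5*X) = -5*(K*(K + X) + 5*X) = -5*(5*X + K*(K + X)) = -25*X - 5*K*(K + X))
t(D) = D*(1 + D)
164*t(J(-3, -2)) = 164*((-25*(-2) - 5*(-3)**2 - 5*(-3)*(-2))*(1 + (-25*(-2) - 5*(-3)**2 - 5*(-3)*(-2)))) = 164*((50 - 5*9 - 30)*(1 + (50 - 5*9 - 30))) = 164*((50 - 45 - 30)*(1 + (50 - 45 - 30))) = 164*(-25*(1 - 25)) = 164*(-25*(-24)) = 164*600 = 98400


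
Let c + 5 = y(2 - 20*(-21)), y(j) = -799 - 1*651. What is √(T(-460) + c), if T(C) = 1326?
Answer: I*√129 ≈ 11.358*I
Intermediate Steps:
y(j) = -1450 (y(j) = -799 - 651 = -1450)
c = -1455 (c = -5 - 1450 = -1455)
√(T(-460) + c) = √(1326 - 1455) = √(-129) = I*√129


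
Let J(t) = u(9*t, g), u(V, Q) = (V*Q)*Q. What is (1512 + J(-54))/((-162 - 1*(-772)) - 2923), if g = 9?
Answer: 4206/257 ≈ 16.366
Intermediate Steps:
u(V, Q) = V*Q² (u(V, Q) = (Q*V)*Q = V*Q²)
J(t) = 729*t (J(t) = (9*t)*9² = (9*t)*81 = 729*t)
(1512 + J(-54))/((-162 - 1*(-772)) - 2923) = (1512 + 729*(-54))/((-162 - 1*(-772)) - 2923) = (1512 - 39366)/((-162 + 772) - 2923) = -37854/(610 - 2923) = -37854/(-2313) = -37854*(-1/2313) = 4206/257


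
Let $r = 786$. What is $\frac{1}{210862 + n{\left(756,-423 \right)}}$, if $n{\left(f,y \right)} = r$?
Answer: $\frac{1}{211648} \approx 4.7248 \cdot 10^{-6}$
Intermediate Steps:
$n{\left(f,y \right)} = 786$
$\frac{1}{210862 + n{\left(756,-423 \right)}} = \frac{1}{210862 + 786} = \frac{1}{211648}$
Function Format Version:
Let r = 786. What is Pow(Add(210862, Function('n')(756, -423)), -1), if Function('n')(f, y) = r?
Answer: Rational(1, 211648) ≈ 4.7248e-6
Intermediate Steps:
Function('n')(f, y) = 786
Pow(Add(210862, Function('n')(756, -423)), -1) = Pow(Add(210862, 786), -1) = Pow(211648, -1) = Rational(1, 211648)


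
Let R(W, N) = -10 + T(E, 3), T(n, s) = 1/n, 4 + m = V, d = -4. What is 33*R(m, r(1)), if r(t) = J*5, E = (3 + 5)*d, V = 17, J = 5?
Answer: -10593/32 ≈ -331.03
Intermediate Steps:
E = -32 (E = (3 + 5)*(-4) = 8*(-4) = -32)
m = 13 (m = -4 + 17 = 13)
r(t) = 25 (r(t) = 5*5 = 25)
R(W, N) = -321/32 (R(W, N) = -10 + 1/(-32) = -10 - 1/32 = -321/32)
33*R(m, r(1)) = 33*(-321/32) = -10593/32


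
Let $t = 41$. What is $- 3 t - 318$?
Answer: $-441$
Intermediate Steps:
$- 3 t - 318 = \left(-3\right) 41 - 318 = -123 - 318 = -441$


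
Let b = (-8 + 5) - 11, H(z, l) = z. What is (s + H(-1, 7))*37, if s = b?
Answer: -555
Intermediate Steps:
b = -14 (b = -3 - 11 = -14)
s = -14
(s + H(-1, 7))*37 = (-14 - 1)*37 = -15*37 = -555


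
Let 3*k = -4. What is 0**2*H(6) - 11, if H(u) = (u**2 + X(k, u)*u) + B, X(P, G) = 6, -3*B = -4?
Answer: -11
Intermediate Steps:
k = -4/3 (k = (1/3)*(-4) = -4/3 ≈ -1.3333)
B = 4/3 (B = -1/3*(-4) = 4/3 ≈ 1.3333)
H(u) = 4/3 + u**2 + 6*u (H(u) = (u**2 + 6*u) + 4/3 = 4/3 + u**2 + 6*u)
0**2*H(6) - 11 = 0**2*(4/3 + 6**2 + 6*6) - 11 = 0*(4/3 + 36 + 36) - 11 = 0*(220/3) - 11 = 0 - 11 = -11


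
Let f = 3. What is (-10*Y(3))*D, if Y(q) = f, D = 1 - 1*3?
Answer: 60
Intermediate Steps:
D = -2 (D = 1 - 3 = -2)
Y(q) = 3
(-10*Y(3))*D = -10*3*(-2) = -30*(-2) = 60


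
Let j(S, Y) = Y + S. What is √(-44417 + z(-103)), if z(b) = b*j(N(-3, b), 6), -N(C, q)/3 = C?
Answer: 7*I*√938 ≈ 214.39*I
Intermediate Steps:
N(C, q) = -3*C
j(S, Y) = S + Y
z(b) = 15*b (z(b) = b*(-3*(-3) + 6) = b*(9 + 6) = b*15 = 15*b)
√(-44417 + z(-103)) = √(-44417 + 15*(-103)) = √(-44417 - 1545) = √(-45962) = 7*I*√938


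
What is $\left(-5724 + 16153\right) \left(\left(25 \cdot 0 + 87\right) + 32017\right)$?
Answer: $334812616$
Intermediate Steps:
$\left(-5724 + 16153\right) \left(\left(25 \cdot 0 + 87\right) + 32017\right) = 10429 \left(\left(0 + 87\right) + 32017\right) = 10429 \left(87 + 32017\right) = 10429 \cdot 32104 = 334812616$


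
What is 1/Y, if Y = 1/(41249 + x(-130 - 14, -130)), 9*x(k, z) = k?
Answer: 41233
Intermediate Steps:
x(k, z) = k/9
Y = 1/41233 (Y = 1/(41249 + (-130 - 14)/9) = 1/(41249 + (⅑)*(-144)) = 1/(41249 - 16) = 1/41233 ≈ 2.4252e-5)
1/Y = 1/(1/41233) = 41233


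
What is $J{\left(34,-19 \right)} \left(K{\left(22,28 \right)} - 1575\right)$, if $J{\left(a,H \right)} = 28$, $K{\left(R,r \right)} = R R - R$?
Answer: $-31164$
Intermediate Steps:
$K{\left(R,r \right)} = R^{2} - R$
$J{\left(34,-19 \right)} \left(K{\left(22,28 \right)} - 1575\right) = 28 \left(22 \left(-1 + 22\right) - 1575\right) = 28 \left(22 \cdot 21 - 1575\right) = 28 \left(462 - 1575\right) = 28 \left(-1113\right) = -31164$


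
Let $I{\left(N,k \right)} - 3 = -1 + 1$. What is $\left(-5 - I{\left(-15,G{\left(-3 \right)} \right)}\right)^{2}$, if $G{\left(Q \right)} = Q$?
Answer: $64$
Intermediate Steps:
$I{\left(N,k \right)} = 3$ ($I{\left(N,k \right)} = 3 + \left(-1 + 1\right) = 3 + 0 = 3$)
$\left(-5 - I{\left(-15,G{\left(-3 \right)} \right)}\right)^{2} = \left(-5 - 3\right)^{2} = \left(-8\right)^{2} = 64$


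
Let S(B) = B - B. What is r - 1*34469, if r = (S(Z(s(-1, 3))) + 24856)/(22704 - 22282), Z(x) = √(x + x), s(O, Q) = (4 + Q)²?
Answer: -7260531/211 ≈ -34410.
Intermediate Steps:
Z(x) = √2*√x (Z(x) = √(2*x) = √2*√x)
S(B) = 0
r = 12428/211 (r = (0 + 24856)/(22704 - 22282) = 24856/422 = 24856*(1/422) = 12428/211 ≈ 58.900)
r - 1*34469 = 12428/211 - 1*34469 = 12428/211 - 34469 = -7260531/211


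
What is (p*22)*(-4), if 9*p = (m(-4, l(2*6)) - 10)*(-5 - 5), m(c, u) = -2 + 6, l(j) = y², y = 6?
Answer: -1760/3 ≈ -586.67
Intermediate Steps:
l(j) = 36 (l(j) = 6² = 36)
m(c, u) = 4
p = 20/3 (p = ((4 - 10)*(-5 - 5))/9 = (-6*(-10))/9 = (⅑)*60 = 20/3 ≈ 6.6667)
(p*22)*(-4) = ((20/3)*22)*(-4) = (440/3)*(-4) = -1760/3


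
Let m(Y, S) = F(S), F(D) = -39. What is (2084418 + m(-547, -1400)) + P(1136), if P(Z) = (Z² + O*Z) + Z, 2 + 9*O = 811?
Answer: 31303123/9 ≈ 3.4781e+6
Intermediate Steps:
O = 809/9 (O = -2/9 + (⅑)*811 = -2/9 + 811/9 = 809/9 ≈ 89.889)
m(Y, S) = -39
P(Z) = Z² + 818*Z/9 (P(Z) = (Z² + 809*Z/9) + Z = Z² + 818*Z/9)
(2084418 + m(-547, -1400)) + P(1136) = (2084418 - 39) + (⅑)*1136*(818 + 9*1136) = 2084379 + (⅑)*1136*(818 + 10224) = 2084379 + (⅑)*1136*11042 = 2084379 + 12543712/9 = 31303123/9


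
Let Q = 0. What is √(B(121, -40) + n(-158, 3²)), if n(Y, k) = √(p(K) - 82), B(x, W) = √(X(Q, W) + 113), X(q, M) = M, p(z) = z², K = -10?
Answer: √(√73 + 3*√2) ≈ 3.5758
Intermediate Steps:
B(x, W) = √(113 + W) (B(x, W) = √(W + 113) = √(113 + W))
n(Y, k) = 3*√2 (n(Y, k) = √((-10)² - 82) = √(100 - 82) = √18 = 3*√2)
√(B(121, -40) + n(-158, 3²)) = √(√(113 - 40) + 3*√2) = √(√73 + 3*√2)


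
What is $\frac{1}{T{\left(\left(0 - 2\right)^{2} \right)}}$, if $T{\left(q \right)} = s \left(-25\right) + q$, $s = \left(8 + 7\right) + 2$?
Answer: $- \frac{1}{421} \approx -0.0023753$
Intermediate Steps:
$s = 17$ ($s = 15 + 2 = 17$)
$T{\left(q \right)} = -425 + q$ ($T{\left(q \right)} = 17 \left(-25\right) + q = -425 + q$)
$\frac{1}{T{\left(\left(0 - 2\right)^{2} \right)}} = \frac{1}{-425 + \left(0 - 2\right)^{2}} = \frac{1}{-425 + \left(-2\right)^{2}} = \frac{1}{-425 + 4} = \frac{1}{-421} = - \frac{1}{421}$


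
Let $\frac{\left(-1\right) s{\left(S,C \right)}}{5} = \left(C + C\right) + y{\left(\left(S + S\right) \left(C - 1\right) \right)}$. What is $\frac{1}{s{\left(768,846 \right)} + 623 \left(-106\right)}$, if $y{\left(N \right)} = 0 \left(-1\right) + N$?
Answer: $- \frac{1}{6564098} \approx -1.5234 \cdot 10^{-7}$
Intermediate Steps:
$y{\left(N \right)} = N$ ($y{\left(N \right)} = 0 + N = N$)
$s{\left(S,C \right)} = - 10 C - 10 S \left(-1 + C\right)$ ($s{\left(S,C \right)} = - 5 \left(\left(C + C\right) + \left(S + S\right) \left(C - 1\right)\right) = - 5 \left(2 C + 2 S \left(-1 + C\right)\right) = - 10 C - 10 S \left(-1 + C\right)$)
$\frac{1}{s{\left(768,846 \right)} + 623 \left(-106\right)} = \frac{1}{\left(\left(-10\right) 846 + 10 \cdot 768 - 8460 \cdot 768\right) + 623 \left(-106\right)} = \frac{1}{\left(-8460 + 7680 - 6497280\right) - 66038} = \frac{1}{-6498060 - 66038} = \frac{1}{-6564098} = - \frac{1}{6564098}$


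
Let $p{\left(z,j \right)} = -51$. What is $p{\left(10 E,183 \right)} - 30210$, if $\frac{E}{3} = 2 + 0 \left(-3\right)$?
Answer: $-30261$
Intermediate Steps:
$E = 6$ ($E = 3 \left(2 + 0 \left(-3\right)\right) = 3 \left(2 + 0\right) = 3 \cdot 2 = 6$)
$p{\left(10 E,183 \right)} - 30210 = -51 - 30210 = -30261$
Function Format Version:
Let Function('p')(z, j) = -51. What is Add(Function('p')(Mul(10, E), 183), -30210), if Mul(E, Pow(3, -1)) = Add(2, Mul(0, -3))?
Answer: -30261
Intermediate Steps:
E = 6 (E = Mul(3, Add(2, Mul(0, -3))) = Mul(3, Add(2, 0)) = Mul(3, 2) = 6)
Add(Function('p')(Mul(10, E), 183), -30210) = Add(-51, -30210) = -30261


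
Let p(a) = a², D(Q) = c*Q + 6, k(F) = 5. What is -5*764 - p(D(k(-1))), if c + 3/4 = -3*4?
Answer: -114481/16 ≈ -7155.1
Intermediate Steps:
c = -51/4 (c = -¾ - 3*4 = -¾ - 12 = -51/4 ≈ -12.750)
D(Q) = 6 - 51*Q/4 (D(Q) = -51*Q/4 + 6 = 6 - 51*Q/4)
-5*764 - p(D(k(-1))) = -5*764 - (6 - 51/4*5)² = -3820 - (6 - 255/4)² = -3820 - (-231/4)² = -3820 - 1*53361/16 = -3820 - 53361/16 = -114481/16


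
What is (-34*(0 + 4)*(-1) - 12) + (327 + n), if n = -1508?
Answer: -1057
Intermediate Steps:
(-34*(0 + 4)*(-1) - 12) + (327 + n) = (-34*(0 + 4)*(-1) - 12) + (327 - 1508) = (-136*(-1) - 12) - 1181 = (-34*(-4) - 12) - 1181 = (136 - 12) - 1181 = 124 - 1181 = -1057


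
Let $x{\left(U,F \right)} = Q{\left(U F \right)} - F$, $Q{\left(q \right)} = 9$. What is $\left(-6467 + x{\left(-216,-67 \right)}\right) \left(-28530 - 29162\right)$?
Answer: $368709572$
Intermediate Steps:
$x{\left(U,F \right)} = 9 - F$
$\left(-6467 + x{\left(-216,-67 \right)}\right) \left(-28530 - 29162\right) = \left(-6467 + \left(9 - -67\right)\right) \left(-28530 - 29162\right) = \left(-6467 + \left(9 + 67\right)\right) \left(-57692\right) = \left(-6467 + 76\right) \left(-57692\right) = \left(-6391\right) \left(-57692\right) = 368709572$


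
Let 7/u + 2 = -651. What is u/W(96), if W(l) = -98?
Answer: 1/9142 ≈ 0.00010939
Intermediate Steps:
u = -7/653 (u = 7/(-2 - 651) = 7/(-653) = 7*(-1/653) = -7/653 ≈ -0.010720)
u/W(96) = -7/653/(-98) = -7/653*(-1/98) = 1/9142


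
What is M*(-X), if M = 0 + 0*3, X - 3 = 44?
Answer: 0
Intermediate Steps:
X = 47 (X = 3 + 44 = 47)
M = 0 (M = 0 + 0 = 0)
M*(-X) = 0*(-1*47) = 0*(-47) = 0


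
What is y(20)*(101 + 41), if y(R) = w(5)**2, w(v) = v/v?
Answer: 142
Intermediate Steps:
w(v) = 1
y(R) = 1 (y(R) = 1**2 = 1)
y(20)*(101 + 41) = 1*(101 + 41) = 1*142 = 142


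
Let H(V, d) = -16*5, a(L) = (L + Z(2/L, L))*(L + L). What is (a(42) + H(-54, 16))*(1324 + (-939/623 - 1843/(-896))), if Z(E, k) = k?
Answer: 11513113119/1246 ≈ 9.2401e+6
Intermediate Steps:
a(L) = 4*L**2 (a(L) = (L + L)*(L + L) = (2*L)*(2*L) = 4*L**2)
H(V, d) = -80
(a(42) + H(-54, 16))*(1324 + (-939/623 - 1843/(-896))) = (4*42**2 - 80)*(1324 + (-939/623 - 1843/(-896))) = (4*1764 - 80)*(1324 + (-939*1/623 - 1843*(-1/896))) = (7056 - 80)*(1324 + (-939/623 + 1843/896)) = 6976*(1324 + 43835/79744) = 6976*(105624891/79744) = 11513113119/1246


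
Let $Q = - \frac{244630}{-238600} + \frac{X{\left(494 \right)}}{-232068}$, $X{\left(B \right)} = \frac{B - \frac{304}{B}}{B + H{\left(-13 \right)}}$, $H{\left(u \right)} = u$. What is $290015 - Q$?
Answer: $\frac{836780993050961349}{2885312660620} \approx 2.9001 \cdot 10^{5}$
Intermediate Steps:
$X{\left(B \right)} = \frac{B - \frac{304}{B}}{-13 + B}$ ($X{\left(B \right)} = \frac{B - \frac{304}{B}}{B - 13} = \frac{B - \frac{304}{B}}{-13 + B}$)
$Q = \frac{2958218747951}{2885312660620}$ ($Q = - \frac{244630}{-238600} + \frac{\frac{1}{494} \frac{1}{-13 + 494} \left(-304 + 494^{2}\right)}{-232068} = \left(-244630\right) \left(- \frac{1}{238600}\right) + \frac{-304 + 244036}{494 \cdot 481} \left(- \frac{1}{232068}\right) = \frac{24463}{23860} + \frac{1}{494} \cdot \frac{1}{481} \cdot 243732 \left(- \frac{1}{232068}\right) = \frac{24463}{23860} + \frac{6414}{6253} \left(- \frac{1}{232068}\right) = \frac{24463}{23860} - \frac{1069}{241853534} = \frac{2958218747951}{2885312660620} \approx 1.0253$)
$290015 - Q = 290015 - \frac{2958218747951}{2885312660620} = \frac{836780993050961349}{2885312660620}$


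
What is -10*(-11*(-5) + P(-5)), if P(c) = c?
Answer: -500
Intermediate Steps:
-10*(-11*(-5) + P(-5)) = -10*(-11*(-5) - 5) = -10*(55 - 5) = -10*50 = -1*500 = -500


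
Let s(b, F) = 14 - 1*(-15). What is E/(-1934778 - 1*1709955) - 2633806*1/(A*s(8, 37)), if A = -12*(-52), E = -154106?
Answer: -533151718979/3664171576 ≈ -145.50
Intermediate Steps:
s(b, F) = 29 (s(b, F) = 14 + 15 = 29)
A = 624
E/(-1934778 - 1*1709955) - 2633806*1/(A*s(8, 37)) = -154106/(-1934778 - 1*1709955) - 2633806/(29*624) = -154106/(-1934778 - 1709955) - 2633806/18096 = -154106/(-3644733) - 2633806*1/18096 = -154106*(-1/3644733) - 1316903/9048 = 154106/3644733 - 1316903/9048 = -533151718979/3664171576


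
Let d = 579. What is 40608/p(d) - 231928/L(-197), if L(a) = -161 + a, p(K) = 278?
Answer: 19753412/24881 ≈ 793.92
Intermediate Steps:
40608/p(d) - 231928/L(-197) = 40608/278 - 231928/(-161 - 197) = 40608*(1/278) - 231928/(-358) = 20304/139 - 231928*(-1/358) = 20304/139 + 115964/179 = 19753412/24881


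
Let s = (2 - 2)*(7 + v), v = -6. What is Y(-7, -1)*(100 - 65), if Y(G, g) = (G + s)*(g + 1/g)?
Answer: 490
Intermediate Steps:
s = 0 (s = (2 - 2)*(7 - 6) = 0*1 = 0)
Y(G, g) = G*(g + 1/g) (Y(G, g) = (G + 0)*(g + 1/g) = G*(g + 1/g))
Y(-7, -1)*(100 - 65) = (-7*(-1) - 7/(-1))*(100 - 65) = (7 - 7*(-1))*35 = (7 + 7)*35 = 14*35 = 490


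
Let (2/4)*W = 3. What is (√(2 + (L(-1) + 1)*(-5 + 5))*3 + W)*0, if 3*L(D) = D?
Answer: 0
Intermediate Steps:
W = 6 (W = 2*3 = 6)
L(D) = D/3
(√(2 + (L(-1) + 1)*(-5 + 5))*3 + W)*0 = (√(2 + ((⅓)*(-1) + 1)*(-5 + 5))*3 + 6)*0 = (√(2 + (-⅓ + 1)*0)*3 + 6)*0 = (√(2 + (⅔)*0)*3 + 6)*0 = (√(2 + 0)*3 + 6)*0 = (√2*3 + 6)*0 = (3*√2 + 6)*0 = (6 + 3*√2)*0 = 0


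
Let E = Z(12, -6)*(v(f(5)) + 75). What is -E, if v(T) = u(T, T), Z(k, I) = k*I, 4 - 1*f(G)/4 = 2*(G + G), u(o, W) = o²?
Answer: 300312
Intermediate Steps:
f(G) = 16 - 16*G (f(G) = 16 - 8*(G + G) = 16 - 8*2*G = 16 - 16*G)
Z(k, I) = I*k
v(T) = T²
E = -300312 (E = (-6*12)*((16 - 16*5)² + 75) = -72*((16 - 80)² + 75) = -72*((-64)² + 75) = -72*(4096 + 75) = -72*4171 = -300312)
-E = -1*(-300312) = 300312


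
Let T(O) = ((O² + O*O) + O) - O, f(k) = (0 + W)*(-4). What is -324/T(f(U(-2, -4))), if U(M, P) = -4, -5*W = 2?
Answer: -2025/32 ≈ -63.281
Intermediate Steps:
W = -⅖ (W = -⅕*2 = -⅖ ≈ -0.40000)
f(k) = 8/5 (f(k) = (0 - ⅖)*(-4) = -⅖*(-4) = 8/5)
T(O) = 2*O² (T(O) = ((O² + O²) + O) - O = (2*O² + O) - O = (O + 2*O²) - O = 2*O²)
-324/T(f(U(-2, -4))) = -324/(2*(8/5)²) = -324/(2*(64/25)) = -324/128/25 = -324*25/128 = -2025/32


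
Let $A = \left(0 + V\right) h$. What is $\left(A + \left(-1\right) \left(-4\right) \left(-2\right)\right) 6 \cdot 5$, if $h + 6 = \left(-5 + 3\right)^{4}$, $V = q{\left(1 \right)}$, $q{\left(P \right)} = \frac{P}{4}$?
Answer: $-165$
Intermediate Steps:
$q{\left(P \right)} = \frac{P}{4}$ ($q{\left(P \right)} = P \frac{1}{4} = \frac{P}{4}$)
$V = \frac{1}{4}$ ($V = \frac{1}{4} \cdot 1 = \frac{1}{4} \approx 0.25$)
$h = 10$ ($h = -6 + \left(-5 + 3\right)^{4} = -6 + \left(-2\right)^{4} = -6 + 16 = 10$)
$A = \frac{5}{2}$ ($A = \left(0 + \frac{1}{4}\right) 10 = \frac{1}{4} \cdot 10 = \frac{5}{2} \approx 2.5$)
$\left(A + \left(-1\right) \left(-4\right) \left(-2\right)\right) 6 \cdot 5 = \left(\frac{5}{2} + \left(-1\right) \left(-4\right) \left(-2\right)\right) 6 \cdot 5 = \left(\frac{5}{2} + 4 \left(-2\right)\right) 30 = \left(\frac{5}{2} - 8\right) 30 = \left(- \frac{11}{2}\right) 30 = -165$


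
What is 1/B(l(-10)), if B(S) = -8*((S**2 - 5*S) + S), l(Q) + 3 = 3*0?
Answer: -1/168 ≈ -0.0059524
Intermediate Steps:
l(Q) = -3 (l(Q) = -3 + 3*0 = -3 + 0 = -3)
B(S) = -8*S**2 + 32*S (B(S) = -8*(S**2 - 4*S) = -8*S**2 + 32*S)
1/B(l(-10)) = 1/(8*(-3)*(4 - 1*(-3))) = 1/(8*(-3)*(4 + 3)) = 1/(8*(-3)*7) = 1/(-168) = -1/168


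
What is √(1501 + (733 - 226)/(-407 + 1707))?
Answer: √150139/10 ≈ 38.748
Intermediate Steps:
√(1501 + (733 - 226)/(-407 + 1707)) = √(1501 + 507/1300) = √(1501 + 507*(1/1300)) = √(1501 + 39/100) = √(150139/100) = √150139/10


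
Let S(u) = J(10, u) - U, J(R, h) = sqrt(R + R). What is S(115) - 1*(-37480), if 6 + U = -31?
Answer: 37517 + 2*sqrt(5) ≈ 37522.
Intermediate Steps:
U = -37 (U = -6 - 31 = -37)
J(R, h) = sqrt(2)*sqrt(R) (J(R, h) = sqrt(2*R) = sqrt(2)*sqrt(R))
S(u) = 37 + 2*sqrt(5) (S(u) = sqrt(2)*sqrt(10) - 1*(-37) = 2*sqrt(5) + 37 = 37 + 2*sqrt(5))
S(115) - 1*(-37480) = (37 + 2*sqrt(5)) - 1*(-37480) = (37 + 2*sqrt(5)) + 37480 = 37517 + 2*sqrt(5)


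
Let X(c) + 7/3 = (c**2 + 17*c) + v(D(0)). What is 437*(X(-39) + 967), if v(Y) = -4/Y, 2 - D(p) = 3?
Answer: 2394760/3 ≈ 7.9825e+5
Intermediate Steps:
D(p) = -1 (D(p) = 2 - 1*3 = 2 - 3 = -1)
X(c) = 5/3 + c**2 + 17*c (X(c) = -7/3 + ((c**2 + 17*c) - 4/(-1)) = -7/3 + ((c**2 + 17*c) - 4*(-1)) = -7/3 + ((c**2 + 17*c) + 4) = -7/3 + (4 + c**2 + 17*c) = 5/3 + c**2 + 17*c)
437*(X(-39) + 967) = 437*((5/3 + (-39)**2 + 17*(-39)) + 967) = 437*((5/3 + 1521 - 663) + 967) = 437*(2579/3 + 967) = 437*(5480/3) = 2394760/3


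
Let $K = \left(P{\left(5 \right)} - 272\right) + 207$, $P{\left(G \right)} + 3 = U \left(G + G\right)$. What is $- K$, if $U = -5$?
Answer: $118$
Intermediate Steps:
$P{\left(G \right)} = -3 - 10 G$ ($P{\left(G \right)} = -3 - 5 \left(G + G\right) = -3 - 5 \cdot 2 G = -3 - 10 G$)
$K = -118$ ($K = \left(\left(-3 - 50\right) - 272\right) + 207 = \left(-53 - 272\right) + 207 = -325 + 207 = -118$)
$- K = \left(-1\right) \left(-118\right) = 118$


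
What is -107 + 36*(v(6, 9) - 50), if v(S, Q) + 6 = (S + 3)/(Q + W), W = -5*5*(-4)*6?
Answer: -430861/203 ≈ -2122.5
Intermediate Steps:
W = 600 (W = -(-100)*6 = -5*(-20)*6 = 100*6 = 600)
v(S, Q) = -6 + (3 + S)/(600 + Q) (v(S, Q) = -6 + (S + 3)/(Q + 600) = -6 + (3 + S)/(600 + Q))
-107 + 36*(v(6, 9) - 50) = -107 + 36*((-3597 + 6 - 6*9)/(600 + 9) - 50) = -107 + 36*((-3597 + 6 - 54)/609 - 50) = -107 + 36*((1/609)*(-3645) - 50) = -107 + 36*(-1215/203 - 50) = -107 + 36*(-11365/203) = -107 - 409140/203 = -430861/203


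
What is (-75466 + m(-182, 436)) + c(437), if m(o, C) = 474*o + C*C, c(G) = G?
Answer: 28799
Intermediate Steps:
m(o, C) = C² + 474*o (m(o, C) = 474*o + C² = C² + 474*o)
(-75466 + m(-182, 436)) + c(437) = (-75466 + (436² + 474*(-182))) + 437 = (-75466 + (190096 - 86268)) + 437 = (-75466 + 103828) + 437 = 28362 + 437 = 28799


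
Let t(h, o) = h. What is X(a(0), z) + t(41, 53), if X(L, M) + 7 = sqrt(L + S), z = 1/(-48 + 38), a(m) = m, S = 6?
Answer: 34 + sqrt(6) ≈ 36.449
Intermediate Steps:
z = -1/10 (z = 1/(-10) = -1/10 ≈ -0.10000)
X(L, M) = -7 + sqrt(6 + L) (X(L, M) = -7 + sqrt(L + 6) = -7 + sqrt(6 + L))
X(a(0), z) + t(41, 53) = (-7 + sqrt(6 + 0)) + 41 = (-7 + sqrt(6)) + 41 = 34 + sqrt(6)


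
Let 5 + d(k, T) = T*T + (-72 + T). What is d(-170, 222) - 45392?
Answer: 4037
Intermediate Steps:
d(k, T) = -77 + T + T² (d(k, T) = -5 + (T*T + (-72 + T)) = -5 + (T² + (-72 + T)) = -5 + (-72 + T + T²) = -77 + T + T²)
d(-170, 222) - 45392 = (-77 + 222 + 222²) - 45392 = (-77 + 222 + 49284) - 45392 = 49429 - 45392 = 4037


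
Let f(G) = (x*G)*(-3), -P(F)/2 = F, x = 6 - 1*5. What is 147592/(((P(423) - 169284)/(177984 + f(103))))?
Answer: -874113620/5671 ≈ -1.5414e+5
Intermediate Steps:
x = 1 (x = 6 - 5 = 1)
P(F) = -2*F
f(G) = -3*G (f(G) = (1*G)*(-3) = G*(-3) = -3*G)
147592/(((P(423) - 169284)/(177984 + f(103)))) = 147592/(((-2*423 - 169284)/(177984 - 3*103))) = 147592/(((-846 - 169284)/(177984 - 309))) = 147592/((-170130/177675)) = 147592/((-170130*1/177675)) = 147592/(-11342/11845) = 147592*(-11845/11342) = -874113620/5671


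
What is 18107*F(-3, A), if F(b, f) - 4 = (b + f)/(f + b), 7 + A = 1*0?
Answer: 90535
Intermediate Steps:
A = -7 (A = -7 + 1*0 = -7 + 0 = -7)
F(b, f) = 5 (F(b, f) = 4 + (b + f)/(f + b) = 4 + (b + f)/(b + f) = 4 + 1 = 5)
18107*F(-3, A) = 18107*5 = 90535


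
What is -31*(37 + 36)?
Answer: -2263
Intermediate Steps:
-31*(37 + 36) = -31*73 = -2263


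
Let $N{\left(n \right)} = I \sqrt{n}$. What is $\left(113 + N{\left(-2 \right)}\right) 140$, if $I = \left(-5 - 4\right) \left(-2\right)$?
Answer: $15820 + 2520 i \sqrt{2} \approx 15820.0 + 3563.8 i$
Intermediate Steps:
$I = 18$ ($I = \left(-5 - 4\right) \left(-2\right) = \left(-9\right) \left(-2\right) = 18$)
$N{\left(n \right)} = 18 \sqrt{n}$
$\left(113 + N{\left(-2 \right)}\right) 140 = \left(113 + 18 \sqrt{-2}\right) 140 = \left(113 + 18 i \sqrt{2}\right) 140 = 15820 + 2520 i \sqrt{2}$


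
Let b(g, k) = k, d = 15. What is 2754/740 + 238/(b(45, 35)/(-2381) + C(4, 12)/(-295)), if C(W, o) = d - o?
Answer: -7728606283/807895 ≈ -9566.3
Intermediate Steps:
C(W, o) = 15 - o
2754/740 + 238/(b(45, 35)/(-2381) + C(4, 12)/(-295)) = 2754/740 + 238/(35/(-2381) + (15 - 1*12)/(-295)) = 2754*(1/740) + 238/(35*(-1/2381) + (15 - 12)*(-1/295)) = 1377/370 + 238/(-35/2381 + 3*(-1/295)) = 1377/370 + 238/(-35/2381 - 3/295) = 1377/370 + 238/(-17468/702395) = 1377/370 + 238*(-702395/17468) = 1377/370 - 83585005/8734 = -7728606283/807895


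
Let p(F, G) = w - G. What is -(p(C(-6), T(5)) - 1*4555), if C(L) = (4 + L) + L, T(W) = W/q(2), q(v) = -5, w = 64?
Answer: 4490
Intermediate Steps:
T(W) = -W/5 (T(W) = W/(-5) = W*(-⅕) = -W/5)
C(L) = 4 + 2*L
p(F, G) = 64 - G
-(p(C(-6), T(5)) - 1*4555) = -((64 - (-1)*5/5) - 1*4555) = -((64 - 1*(-1)) - 4555) = -((64 + 1) - 4555) = -(65 - 4555) = -1*(-4490) = 4490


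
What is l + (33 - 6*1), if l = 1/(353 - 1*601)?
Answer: 6695/248 ≈ 26.996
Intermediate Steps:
l = -1/248 (l = 1/(353 - 601) = 1/(-248) = -1/248 ≈ -0.0040323)
l + (33 - 6*1) = -1/248 + (33 - 6*1) = -1/248 + (33 - 6) = -1/248 + 27 = 6695/248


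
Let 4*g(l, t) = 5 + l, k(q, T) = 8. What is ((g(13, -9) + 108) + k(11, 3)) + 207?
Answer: 655/2 ≈ 327.50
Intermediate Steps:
g(l, t) = 5/4 + l/4 (g(l, t) = (5 + l)/4 = 5/4 + l/4)
((g(13, -9) + 108) + k(11, 3)) + 207 = (((5/4 + (1/4)*13) + 108) + 8) + 207 = (((5/4 + 13/4) + 108) + 8) + 207 = ((9/2 + 108) + 8) + 207 = (225/2 + 8) + 207 = 241/2 + 207 = 655/2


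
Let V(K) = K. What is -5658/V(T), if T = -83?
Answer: 5658/83 ≈ 68.169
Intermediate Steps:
-5658/V(T) = -5658/(-83) = -5658*(-1/83) = 5658/83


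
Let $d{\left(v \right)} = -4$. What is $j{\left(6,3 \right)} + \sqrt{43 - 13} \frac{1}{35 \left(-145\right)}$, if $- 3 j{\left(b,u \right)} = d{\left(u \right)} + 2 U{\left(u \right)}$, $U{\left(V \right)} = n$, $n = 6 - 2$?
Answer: $- \frac{4}{3} - \frac{\sqrt{30}}{5075} \approx -1.3344$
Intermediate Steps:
$n = 4$ ($n = 6 - 2 = 4$)
$U{\left(V \right)} = 4$
$j{\left(b,u \right)} = - \frac{4}{3}$ ($j{\left(b,u \right)} = - \frac{-4 + 2 \cdot 4}{3} = - \frac{-4 + 8}{3} = \left(- \frac{1}{3}\right) 4 = - \frac{4}{3}$)
$j{\left(6,3 \right)} + \sqrt{43 - 13} \frac{1}{35 \left(-145\right)} = - \frac{4}{3} + \sqrt{43 - 13} \frac{1}{35 \left(-145\right)} = - \frac{4}{3} + \sqrt{30} \cdot \frac{1}{35} \left(- \frac{1}{145}\right) = - \frac{4}{3} + \sqrt{30} \left(- \frac{1}{5075}\right) = - \frac{4}{3} - \frac{\sqrt{30}}{5075}$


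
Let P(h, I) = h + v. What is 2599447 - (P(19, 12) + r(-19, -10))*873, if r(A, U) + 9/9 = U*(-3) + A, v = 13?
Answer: 2562781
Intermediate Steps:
r(A, U) = -1 + A - 3*U (r(A, U) = -1 + (U*(-3) + A) = -1 + (-3*U + A) = -1 + (A - 3*U) = -1 + A - 3*U)
P(h, I) = 13 + h (P(h, I) = h + 13 = 13 + h)
2599447 - (P(19, 12) + r(-19, -10))*873 = 2599447 - ((13 + 19) + (-1 - 19 - 3*(-10)))*873 = 2599447 - (32 + (-1 - 19 + 30))*873 = 2599447 - (32 + 10)*873 = 2599447 - 42*873 = 2599447 - 1*36666 = 2599447 - 36666 = 2562781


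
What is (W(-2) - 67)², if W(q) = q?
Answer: 4761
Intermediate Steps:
(W(-2) - 67)² = (-2 - 67)² = (-69)² = 4761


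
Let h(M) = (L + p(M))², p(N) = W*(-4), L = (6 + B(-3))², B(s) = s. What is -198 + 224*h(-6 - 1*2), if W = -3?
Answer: 98586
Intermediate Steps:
L = 9 (L = (6 - 3)² = 3² = 9)
p(N) = 12 (p(N) = -3*(-4) = 12)
h(M) = 441 (h(M) = (9 + 12)² = 21² = 441)
-198 + 224*h(-6 - 1*2) = -198 + 224*441 = -198 + 98784 = 98586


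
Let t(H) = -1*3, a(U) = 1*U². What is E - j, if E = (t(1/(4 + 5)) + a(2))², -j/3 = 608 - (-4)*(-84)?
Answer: 817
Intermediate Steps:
a(U) = U²
t(H) = -3
j = -816 (j = -3*(608 - (-4)*(-84)) = -3*(608 - 1*336) = -3*(608 - 336) = -3*272 = -816)
E = 1 (E = (-3 + 2²)² = (-3 + 4)² = 1² = 1)
E - j = 1 - 1*(-816) = 1 + 816 = 817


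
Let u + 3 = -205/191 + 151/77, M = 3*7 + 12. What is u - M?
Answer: -516396/14707 ≈ -35.112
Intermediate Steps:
M = 33 (M = 21 + 12 = 33)
u = -31065/14707 (u = -3 + (-205/191 + 151/77) = -3 + 13056/14707 = -31065/14707 ≈ -2.1123)
u - M = -31065/14707 - 1*33 = -31065/14707 - 33 = -516396/14707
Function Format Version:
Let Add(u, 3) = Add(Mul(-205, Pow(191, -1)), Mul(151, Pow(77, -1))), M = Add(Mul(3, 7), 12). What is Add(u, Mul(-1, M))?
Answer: Rational(-516396, 14707) ≈ -35.112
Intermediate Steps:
M = 33 (M = Add(21, 12) = 33)
u = Rational(-31065, 14707) (u = Add(-3, Add(Mul(-205, Pow(191, -1)), Mul(151, Pow(77, -1)))) = Add(-3, Add(Mul(-205, Rational(1, 191)), Mul(151, Rational(1, 77)))) = Add(-3, Add(Rational(-205, 191), Rational(151, 77))) = Add(-3, Rational(13056, 14707)) = Rational(-31065, 14707) ≈ -2.1123)
Add(u, Mul(-1, M)) = Add(Rational(-31065, 14707), Mul(-1, 33)) = Add(Rational(-31065, 14707), -33) = Rational(-516396, 14707)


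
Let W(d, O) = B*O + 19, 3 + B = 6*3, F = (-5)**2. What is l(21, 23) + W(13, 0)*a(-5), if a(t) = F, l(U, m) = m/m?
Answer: 476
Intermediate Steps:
F = 25
B = 15 (B = -3 + 6*3 = -3 + 18 = 15)
l(U, m) = 1
a(t) = 25
W(d, O) = 19 + 15*O (W(d, O) = 15*O + 19 = 19 + 15*O)
l(21, 23) + W(13, 0)*a(-5) = 1 + (19 + 15*0)*25 = 1 + (19 + 0)*25 = 1 + 19*25 = 1 + 475 = 476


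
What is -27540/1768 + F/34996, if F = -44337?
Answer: -589467/34996 ≈ -16.844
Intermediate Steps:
-27540/1768 + F/34996 = -27540/1768 - 44337/34996 = -27540*1/1768 - 44337*1/34996 = -405/26 - 44337/34996 = -589467/34996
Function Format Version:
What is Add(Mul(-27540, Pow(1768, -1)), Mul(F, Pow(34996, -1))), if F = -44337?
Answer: Rational(-589467, 34996) ≈ -16.844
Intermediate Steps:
Add(Mul(-27540, Pow(1768, -1)), Mul(F, Pow(34996, -1))) = Add(Mul(-27540, Pow(1768, -1)), Mul(-44337, Pow(34996, -1))) = Add(Mul(-27540, Rational(1, 1768)), Mul(-44337, Rational(1, 34996))) = Add(Rational(-405, 26), Rational(-44337, 34996)) = Rational(-589467, 34996)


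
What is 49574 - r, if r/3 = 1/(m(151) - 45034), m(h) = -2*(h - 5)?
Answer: 2246991127/45326 ≈ 49574.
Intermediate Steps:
m(h) = 10 - 2*h (m(h) = -2*(-5 + h) = 10 - 2*h)
r = -3/45326 (r = 3/((10 - 2*151) - 45034) = 3/((10 - 302) - 45034) = 3/(-292 - 45034) = 3/(-45326) = 3*(-1/45326) = -3/45326 ≈ -6.6187e-5)
49574 - r = 49574 - 1*(-3/45326) = 49574 + 3/45326 = 2246991127/45326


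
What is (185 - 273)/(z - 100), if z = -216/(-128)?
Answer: 128/143 ≈ 0.89511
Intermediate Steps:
z = 27/16 (z = -216*(-1/128) = 27/16 ≈ 1.6875)
(185 - 273)/(z - 100) = (185 - 273)/(27/16 - 100) = -88/(-1573/16) = -88*(-16/1573) = 128/143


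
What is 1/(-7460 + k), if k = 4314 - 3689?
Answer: -1/6835 ≈ -0.00014631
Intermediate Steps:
k = 625
1/(-7460 + k) = 1/(-7460 + 625) = 1/(-6835) = -1/6835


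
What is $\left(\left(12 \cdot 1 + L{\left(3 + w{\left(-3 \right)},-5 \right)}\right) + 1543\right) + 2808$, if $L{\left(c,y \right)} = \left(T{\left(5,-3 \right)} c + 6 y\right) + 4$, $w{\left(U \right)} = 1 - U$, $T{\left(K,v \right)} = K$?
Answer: $4372$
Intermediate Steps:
$L{\left(c,y \right)} = 4 + 5 c + 6 y$ ($L{\left(c,y \right)} = \left(5 c + 6 y\right) + 4 = 4 + 5 c + 6 y$)
$\left(\left(12 \cdot 1 + L{\left(3 + w{\left(-3 \right)},-5 \right)}\right) + 1543\right) + 2808 = \left(\left(12 \cdot 1 + \left(4 + 5 \left(3 + \left(1 - -3\right)\right) + 6 \left(-5\right)\right)\right) + 1543\right) + 2808 = \left(\left(12 + \left(4 + 5 \left(3 + \left(1 + 3\right)\right) - 30\right)\right) + 1543\right) + 2808 = \left(\left(12 + \left(4 + 5 \left(3 + 4\right) - 30\right)\right) + 1543\right) + 2808 = \left(\left(12 + \left(4 + 5 \cdot 7 - 30\right)\right) + 1543\right) + 2808 = \left(\left(12 + \left(4 + 35 - 30\right)\right) + 1543\right) + 2808 = \left(\left(12 + 9\right) + 1543\right) + 2808 = \left(21 + 1543\right) + 2808 = 1564 + 2808 = 4372$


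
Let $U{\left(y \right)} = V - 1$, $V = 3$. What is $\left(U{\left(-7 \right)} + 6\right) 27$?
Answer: $216$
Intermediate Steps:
$U{\left(y \right)} = 2$ ($U{\left(y \right)} = 3 - 1 = 2$)
$\left(U{\left(-7 \right)} + 6\right) 27 = \left(2 + 6\right) 27 = 8 \cdot 27 = 216$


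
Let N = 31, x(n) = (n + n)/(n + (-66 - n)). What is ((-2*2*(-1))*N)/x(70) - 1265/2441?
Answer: -5038561/85435 ≈ -58.975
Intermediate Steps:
x(n) = -n/33 (x(n) = (2*n)/(-66) = (2*n)*(-1/66) = -n/33)
((-2*2*(-1))*N)/x(70) - 1265/2441 = ((-2*2*(-1))*31)/((-1/33*70)) - 1265/2441 = (-4*(-1)*31)/(-70/33) - 1265*1/2441 = (4*31)*(-33/70) - 1265/2441 = 124*(-33/70) - 1265/2441 = -2046/35 - 1265/2441 = -5038561/85435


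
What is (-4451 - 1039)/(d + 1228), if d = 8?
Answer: -915/206 ≈ -4.4417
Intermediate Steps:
(-4451 - 1039)/(d + 1228) = (-4451 - 1039)/(8 + 1228) = -5490/1236 = -5490*1/1236 = -915/206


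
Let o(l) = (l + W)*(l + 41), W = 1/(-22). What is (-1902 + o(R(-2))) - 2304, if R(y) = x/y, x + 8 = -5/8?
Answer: -11299621/2816 ≈ -4012.6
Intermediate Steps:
x = -69/8 (x = -8 - 5/8 = -69/8 ≈ -8.6250)
W = -1/22 ≈ -0.045455
R(y) = -69/(8*y)
o(l) = (41 + l)*(-1/22 + l) (o(l) = (l - 1/22)*(l + 41) = (-1/22 + l)*(41 + l) = (41 + l)*(-1/22 + l))
(-1902 + o(R(-2))) - 2304 = (-1902 + (-41/22 + (-69/8/(-2))² + 901*(-69/8/(-2))/22)) - 2304 = (-1902 + (-41/22 + (-69/8*(-½))² + 901*(-69/8*(-½))/22)) - 2304 = (-1902 + (-41/22 + (69/16)² + (901/22)*(69/16))) - 2304 = (-1902 + (-41/22 + 4761/256 + 62169/352)) - 2304 = (-1902 + 544475/2816) - 2304 = -4811557/2816 - 2304 = -11299621/2816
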